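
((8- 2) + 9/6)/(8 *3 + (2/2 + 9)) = 15/68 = 0.22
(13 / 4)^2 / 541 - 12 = -103703 / 8656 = -11.98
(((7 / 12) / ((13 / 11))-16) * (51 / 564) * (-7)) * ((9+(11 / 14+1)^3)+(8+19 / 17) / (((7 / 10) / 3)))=6067473683 / 11496576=527.76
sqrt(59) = 7.68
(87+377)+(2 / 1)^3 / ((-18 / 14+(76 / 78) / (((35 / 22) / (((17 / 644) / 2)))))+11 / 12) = 140198896 / 317309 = 441.84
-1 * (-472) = 472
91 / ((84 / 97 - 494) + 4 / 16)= -35308 / 191239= -0.18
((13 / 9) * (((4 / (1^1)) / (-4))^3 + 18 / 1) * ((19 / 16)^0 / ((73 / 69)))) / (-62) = -5083 / 13578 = -0.37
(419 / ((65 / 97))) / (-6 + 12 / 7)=-284501 / 1950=-145.90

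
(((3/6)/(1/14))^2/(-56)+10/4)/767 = 1/472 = 0.00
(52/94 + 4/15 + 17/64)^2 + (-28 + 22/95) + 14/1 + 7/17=-8008115355613/657568051200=-12.18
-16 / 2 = -8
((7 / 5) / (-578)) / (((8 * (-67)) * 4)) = 7 / 6196160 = 0.00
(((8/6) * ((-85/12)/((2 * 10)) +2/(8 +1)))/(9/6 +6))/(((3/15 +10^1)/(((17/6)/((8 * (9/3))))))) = -19/69984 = -0.00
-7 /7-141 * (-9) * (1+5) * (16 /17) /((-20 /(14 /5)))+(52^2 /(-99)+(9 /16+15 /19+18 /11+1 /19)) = -13155704039 /12790800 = -1028.53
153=153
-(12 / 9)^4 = -256 / 81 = -3.16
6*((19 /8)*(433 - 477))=-627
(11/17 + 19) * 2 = 668/17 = 39.29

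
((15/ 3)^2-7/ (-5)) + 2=142/ 5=28.40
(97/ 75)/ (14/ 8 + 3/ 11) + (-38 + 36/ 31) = -7490542/ 206925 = -36.20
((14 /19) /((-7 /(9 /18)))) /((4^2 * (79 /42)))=-21 /12008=-0.00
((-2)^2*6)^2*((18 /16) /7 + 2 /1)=8712 /7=1244.57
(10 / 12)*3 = 5 / 2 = 2.50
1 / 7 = 0.14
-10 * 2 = -20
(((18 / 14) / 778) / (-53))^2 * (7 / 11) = 81 / 130918692212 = 0.00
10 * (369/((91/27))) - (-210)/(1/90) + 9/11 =19995.65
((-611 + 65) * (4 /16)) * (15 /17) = -4095 /34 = -120.44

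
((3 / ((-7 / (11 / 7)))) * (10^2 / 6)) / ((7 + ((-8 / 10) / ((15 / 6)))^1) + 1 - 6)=-6875 / 1029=-6.68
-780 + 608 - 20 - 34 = -226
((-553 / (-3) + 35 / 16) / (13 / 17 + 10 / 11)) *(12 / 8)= 1674211 / 10016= 167.15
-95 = -95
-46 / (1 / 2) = -92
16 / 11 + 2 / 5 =102 / 55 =1.85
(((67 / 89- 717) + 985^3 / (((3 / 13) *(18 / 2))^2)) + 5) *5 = 71871053825980 / 64881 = 1107736530.36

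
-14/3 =-4.67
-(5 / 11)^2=-25 / 121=-0.21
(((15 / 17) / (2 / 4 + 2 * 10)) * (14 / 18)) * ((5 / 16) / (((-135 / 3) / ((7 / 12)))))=-245 / 1806624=-0.00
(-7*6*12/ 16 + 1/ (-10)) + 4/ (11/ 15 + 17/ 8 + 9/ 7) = -533198/ 17405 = -30.63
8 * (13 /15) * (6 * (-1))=-208 /5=-41.60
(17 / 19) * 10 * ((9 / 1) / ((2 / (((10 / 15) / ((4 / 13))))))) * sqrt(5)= 3315 * sqrt(5) / 38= 195.07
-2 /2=-1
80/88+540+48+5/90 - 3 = 116021/198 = 585.96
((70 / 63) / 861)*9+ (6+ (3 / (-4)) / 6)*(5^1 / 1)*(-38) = -3844325 / 3444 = -1116.24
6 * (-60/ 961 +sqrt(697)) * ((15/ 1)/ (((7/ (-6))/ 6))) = 194400/ 6727-3240 * sqrt(697)/ 7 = -12190.88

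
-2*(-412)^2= -339488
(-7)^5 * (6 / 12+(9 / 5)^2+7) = -9025359 / 50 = -180507.18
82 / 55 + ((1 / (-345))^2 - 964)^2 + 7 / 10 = 289637069854675747 / 311672913750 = 929298.17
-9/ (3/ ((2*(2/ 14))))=-6/ 7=-0.86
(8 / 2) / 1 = 4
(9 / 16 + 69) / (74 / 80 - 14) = -5565 / 1046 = -5.32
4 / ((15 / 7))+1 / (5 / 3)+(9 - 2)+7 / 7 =157 / 15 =10.47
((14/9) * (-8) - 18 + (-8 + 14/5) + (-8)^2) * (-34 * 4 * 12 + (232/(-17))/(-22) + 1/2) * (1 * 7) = -247639294/765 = -323711.50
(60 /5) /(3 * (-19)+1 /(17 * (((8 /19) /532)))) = 408 /589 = 0.69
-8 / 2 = -4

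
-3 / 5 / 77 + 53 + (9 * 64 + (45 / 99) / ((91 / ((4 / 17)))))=53517902 / 85085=628.99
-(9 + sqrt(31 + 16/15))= -9 - sqrt(7215)/15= -14.66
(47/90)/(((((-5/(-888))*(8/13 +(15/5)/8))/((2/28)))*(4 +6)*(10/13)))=1175564/1351875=0.87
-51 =-51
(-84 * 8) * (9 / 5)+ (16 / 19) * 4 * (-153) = -163872 / 95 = -1724.97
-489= -489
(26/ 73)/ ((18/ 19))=247/ 657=0.38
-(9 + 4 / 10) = -47 / 5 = -9.40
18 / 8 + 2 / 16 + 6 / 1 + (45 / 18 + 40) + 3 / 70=14257 / 280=50.92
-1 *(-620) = 620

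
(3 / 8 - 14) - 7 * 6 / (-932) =-13.58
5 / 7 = 0.71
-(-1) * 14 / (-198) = -7 / 99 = -0.07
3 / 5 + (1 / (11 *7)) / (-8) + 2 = 2.60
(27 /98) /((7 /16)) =216 /343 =0.63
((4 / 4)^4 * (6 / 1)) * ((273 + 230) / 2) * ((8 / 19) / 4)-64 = 1802 / 19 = 94.84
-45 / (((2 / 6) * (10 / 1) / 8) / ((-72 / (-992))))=-243 / 31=-7.84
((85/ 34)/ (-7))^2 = 25/ 196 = 0.13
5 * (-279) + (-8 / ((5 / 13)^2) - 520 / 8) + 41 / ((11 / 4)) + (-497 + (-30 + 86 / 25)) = -556251 / 275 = -2022.73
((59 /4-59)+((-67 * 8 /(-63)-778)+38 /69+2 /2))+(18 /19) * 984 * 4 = 321193249 /110124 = 2916.65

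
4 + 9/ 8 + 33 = 305/ 8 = 38.12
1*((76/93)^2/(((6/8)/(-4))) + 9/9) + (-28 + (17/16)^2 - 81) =-733542469/6642432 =-110.43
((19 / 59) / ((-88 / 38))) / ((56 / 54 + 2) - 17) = 9747 / 978692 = 0.01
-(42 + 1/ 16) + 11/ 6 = -1931/ 48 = -40.23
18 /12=3 /2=1.50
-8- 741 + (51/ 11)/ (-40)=-329611/ 440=-749.12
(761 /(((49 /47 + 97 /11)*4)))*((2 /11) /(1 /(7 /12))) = 2.05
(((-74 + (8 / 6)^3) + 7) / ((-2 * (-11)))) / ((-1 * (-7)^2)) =1745 / 29106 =0.06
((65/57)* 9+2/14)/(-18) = -692/1197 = -0.58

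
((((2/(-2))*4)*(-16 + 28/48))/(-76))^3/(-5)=1266325/11852352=0.11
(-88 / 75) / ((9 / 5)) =-88 / 135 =-0.65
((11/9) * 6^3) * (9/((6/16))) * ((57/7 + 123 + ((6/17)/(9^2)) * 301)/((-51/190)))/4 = -14231261440/18207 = -781636.81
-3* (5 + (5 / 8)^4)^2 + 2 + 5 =-1218822563 / 16777216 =-72.65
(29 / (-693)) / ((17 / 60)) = -580 / 3927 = -0.15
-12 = -12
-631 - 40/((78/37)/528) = -138443/13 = -10649.46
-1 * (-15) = 15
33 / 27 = 11 / 9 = 1.22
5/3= 1.67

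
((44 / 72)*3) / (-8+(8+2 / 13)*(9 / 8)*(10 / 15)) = -143 / 147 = -0.97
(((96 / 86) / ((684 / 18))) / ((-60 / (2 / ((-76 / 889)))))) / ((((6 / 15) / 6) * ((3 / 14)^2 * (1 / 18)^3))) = 338730336 / 15523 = 21821.19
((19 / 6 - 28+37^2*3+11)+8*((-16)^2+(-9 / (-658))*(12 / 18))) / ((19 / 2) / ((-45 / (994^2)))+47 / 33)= -0.03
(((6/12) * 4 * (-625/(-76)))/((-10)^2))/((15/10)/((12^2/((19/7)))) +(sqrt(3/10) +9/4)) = 16075500/209806151- 705600 * sqrt(30)/209806151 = 0.06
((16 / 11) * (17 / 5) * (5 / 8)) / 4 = 17 / 22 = 0.77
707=707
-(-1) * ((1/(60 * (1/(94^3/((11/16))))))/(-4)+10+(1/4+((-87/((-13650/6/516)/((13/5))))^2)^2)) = 535716159440723599897/77375976562500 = 6923546.34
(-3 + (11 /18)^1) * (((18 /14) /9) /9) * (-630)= 215 /9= 23.89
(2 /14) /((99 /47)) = 47 /693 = 0.07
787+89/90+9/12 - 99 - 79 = 109933/180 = 610.74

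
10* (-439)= -4390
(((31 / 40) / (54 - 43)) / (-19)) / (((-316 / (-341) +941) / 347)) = -333467 / 244109720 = -0.00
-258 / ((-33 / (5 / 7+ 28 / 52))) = 9804 / 1001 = 9.79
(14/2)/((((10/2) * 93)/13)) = 91/465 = 0.20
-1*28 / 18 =-14 / 9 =-1.56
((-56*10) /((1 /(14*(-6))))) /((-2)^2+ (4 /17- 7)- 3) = -8160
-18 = -18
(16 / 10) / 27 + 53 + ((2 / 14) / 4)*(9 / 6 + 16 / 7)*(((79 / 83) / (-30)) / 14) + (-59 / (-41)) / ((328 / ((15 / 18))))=10970142567851 / 206739600480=53.06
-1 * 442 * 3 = -1326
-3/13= -0.23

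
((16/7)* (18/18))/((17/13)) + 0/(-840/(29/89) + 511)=1.75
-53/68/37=-53/2516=-0.02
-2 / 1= -2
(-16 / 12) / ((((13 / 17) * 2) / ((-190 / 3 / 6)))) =3230 / 351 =9.20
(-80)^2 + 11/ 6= 6401.83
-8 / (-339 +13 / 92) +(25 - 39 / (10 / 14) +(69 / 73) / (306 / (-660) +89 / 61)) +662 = 9627210097252 / 15199901225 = 633.37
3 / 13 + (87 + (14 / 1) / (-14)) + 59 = 1888 / 13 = 145.23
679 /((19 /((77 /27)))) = 52283 /513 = 101.92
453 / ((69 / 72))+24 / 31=337584 / 713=473.47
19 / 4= 4.75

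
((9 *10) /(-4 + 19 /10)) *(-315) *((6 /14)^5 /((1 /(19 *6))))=373977000 /16807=22251.26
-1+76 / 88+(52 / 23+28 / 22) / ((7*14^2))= -0.13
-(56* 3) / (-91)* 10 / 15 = 16 / 13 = 1.23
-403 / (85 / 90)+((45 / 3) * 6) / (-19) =-139356 / 323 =-431.44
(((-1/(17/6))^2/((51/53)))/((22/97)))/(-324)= -5141/2918322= -0.00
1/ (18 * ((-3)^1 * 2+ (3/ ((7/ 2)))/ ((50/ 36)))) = -175/ 16956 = -0.01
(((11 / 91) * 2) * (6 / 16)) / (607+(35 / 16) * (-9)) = 132 / 855127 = 0.00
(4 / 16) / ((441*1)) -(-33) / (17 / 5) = 9.71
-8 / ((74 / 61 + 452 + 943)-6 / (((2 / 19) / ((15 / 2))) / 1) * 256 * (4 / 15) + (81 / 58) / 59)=1669936 / 5800473269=0.00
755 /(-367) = -755 /367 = -2.06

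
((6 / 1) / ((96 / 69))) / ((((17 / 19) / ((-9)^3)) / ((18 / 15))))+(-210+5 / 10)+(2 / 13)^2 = -508622553 / 114920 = -4425.88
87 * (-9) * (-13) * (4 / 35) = 40716 / 35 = 1163.31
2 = 2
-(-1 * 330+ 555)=-225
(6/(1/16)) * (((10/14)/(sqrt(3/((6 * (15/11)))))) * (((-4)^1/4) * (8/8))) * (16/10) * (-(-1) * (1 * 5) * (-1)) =3840 * sqrt(330)/77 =905.94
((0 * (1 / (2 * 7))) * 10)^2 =0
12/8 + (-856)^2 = 1465475/2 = 732737.50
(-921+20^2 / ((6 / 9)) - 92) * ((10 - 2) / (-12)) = 826 / 3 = 275.33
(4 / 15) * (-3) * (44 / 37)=-176 / 185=-0.95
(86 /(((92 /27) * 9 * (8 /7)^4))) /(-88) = -309729 /16580608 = -0.02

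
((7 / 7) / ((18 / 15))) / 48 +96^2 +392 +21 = 2773157 / 288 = 9629.02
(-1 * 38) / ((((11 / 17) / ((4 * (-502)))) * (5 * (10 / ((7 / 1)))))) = 4540088 / 275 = 16509.41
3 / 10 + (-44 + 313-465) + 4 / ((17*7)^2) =-27713037 / 141610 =-195.70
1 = 1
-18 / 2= -9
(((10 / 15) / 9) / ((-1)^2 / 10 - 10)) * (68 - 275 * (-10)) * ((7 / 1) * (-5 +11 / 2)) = -197260 / 2673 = -73.80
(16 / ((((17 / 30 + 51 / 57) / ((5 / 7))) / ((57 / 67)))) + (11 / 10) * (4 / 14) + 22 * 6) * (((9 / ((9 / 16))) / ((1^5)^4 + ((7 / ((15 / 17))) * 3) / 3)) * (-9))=-58634656056 / 26175359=-2240.07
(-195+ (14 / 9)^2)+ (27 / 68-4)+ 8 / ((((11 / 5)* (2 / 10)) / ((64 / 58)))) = -309452863 / 1757052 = -176.12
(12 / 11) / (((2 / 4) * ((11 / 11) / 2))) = 48 / 11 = 4.36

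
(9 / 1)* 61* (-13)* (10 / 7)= -71370 / 7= -10195.71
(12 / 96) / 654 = 1 / 5232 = 0.00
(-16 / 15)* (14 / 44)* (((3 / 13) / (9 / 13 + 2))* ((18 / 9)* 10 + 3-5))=-144 / 275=-0.52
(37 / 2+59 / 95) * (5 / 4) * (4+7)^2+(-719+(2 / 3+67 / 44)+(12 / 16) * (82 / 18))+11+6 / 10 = 54931853 / 25080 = 2190.27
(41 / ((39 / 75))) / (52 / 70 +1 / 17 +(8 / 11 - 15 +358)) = 6708625 / 29314246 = 0.23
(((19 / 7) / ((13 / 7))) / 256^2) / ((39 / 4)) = 19 / 8306688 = 0.00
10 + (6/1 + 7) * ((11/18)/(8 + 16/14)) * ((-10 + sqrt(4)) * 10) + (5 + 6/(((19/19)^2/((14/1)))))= 2123/72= 29.49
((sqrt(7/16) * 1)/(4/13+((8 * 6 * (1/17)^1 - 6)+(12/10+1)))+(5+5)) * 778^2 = 6052840 - 167209705 * sqrt(7)/739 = 5454199.55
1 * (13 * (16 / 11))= 208 / 11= 18.91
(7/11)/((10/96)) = 336/55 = 6.11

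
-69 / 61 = -1.13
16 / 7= 2.29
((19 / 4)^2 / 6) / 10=361 / 960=0.38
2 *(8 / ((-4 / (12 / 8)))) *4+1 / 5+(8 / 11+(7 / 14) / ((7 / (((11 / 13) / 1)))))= -230353 / 10010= -23.01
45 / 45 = 1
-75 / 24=-25 / 8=-3.12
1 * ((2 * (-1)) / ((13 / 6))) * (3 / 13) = -0.21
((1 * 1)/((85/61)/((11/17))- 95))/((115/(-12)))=2013/1791125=0.00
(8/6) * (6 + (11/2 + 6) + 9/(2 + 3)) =386/15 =25.73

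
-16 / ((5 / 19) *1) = -304 / 5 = -60.80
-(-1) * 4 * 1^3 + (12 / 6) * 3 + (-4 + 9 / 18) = 6.50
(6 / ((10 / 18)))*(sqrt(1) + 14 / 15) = 522 / 25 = 20.88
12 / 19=0.63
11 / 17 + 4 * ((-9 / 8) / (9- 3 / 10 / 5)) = 364 / 2533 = 0.14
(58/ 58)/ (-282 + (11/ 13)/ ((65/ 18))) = -845/ 238092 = -0.00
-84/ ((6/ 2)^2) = -28/ 3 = -9.33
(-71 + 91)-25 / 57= 1115 / 57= 19.56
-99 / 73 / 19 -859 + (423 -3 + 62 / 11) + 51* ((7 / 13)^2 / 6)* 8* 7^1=-761728874 / 2578433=-295.42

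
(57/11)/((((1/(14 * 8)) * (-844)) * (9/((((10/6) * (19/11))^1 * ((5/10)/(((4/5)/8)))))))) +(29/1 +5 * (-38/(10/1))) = 2045090/229779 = 8.90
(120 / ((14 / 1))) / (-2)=-30 / 7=-4.29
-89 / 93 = -0.96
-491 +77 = -414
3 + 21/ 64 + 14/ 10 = 1513/ 320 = 4.73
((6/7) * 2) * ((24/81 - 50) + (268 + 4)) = 24008/63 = 381.08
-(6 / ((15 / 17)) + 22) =-144 / 5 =-28.80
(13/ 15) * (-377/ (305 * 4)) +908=16611499/ 18300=907.73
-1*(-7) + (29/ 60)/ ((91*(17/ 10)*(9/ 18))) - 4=13952/ 4641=3.01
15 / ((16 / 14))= 105 / 8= 13.12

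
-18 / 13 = -1.38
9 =9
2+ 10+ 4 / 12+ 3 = 46 / 3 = 15.33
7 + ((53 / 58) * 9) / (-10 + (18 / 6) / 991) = 3549535 / 574606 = 6.18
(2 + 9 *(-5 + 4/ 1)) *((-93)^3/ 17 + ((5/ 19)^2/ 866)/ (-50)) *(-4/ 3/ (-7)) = 502925822981/ 7971963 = 63086.82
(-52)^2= 2704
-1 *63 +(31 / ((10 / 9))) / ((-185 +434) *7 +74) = -1144431 / 18170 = -62.98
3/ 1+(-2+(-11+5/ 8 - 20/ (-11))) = -665/ 88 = -7.56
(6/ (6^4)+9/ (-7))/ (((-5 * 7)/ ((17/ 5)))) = 32929/ 264600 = 0.12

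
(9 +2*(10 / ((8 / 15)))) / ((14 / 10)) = 465 / 14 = 33.21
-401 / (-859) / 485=401 / 416615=0.00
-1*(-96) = 96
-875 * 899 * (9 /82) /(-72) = 786625 /656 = 1199.12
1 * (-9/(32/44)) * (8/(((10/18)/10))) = -1782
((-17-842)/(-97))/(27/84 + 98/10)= 120260/137449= 0.87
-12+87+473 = 548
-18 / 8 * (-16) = 36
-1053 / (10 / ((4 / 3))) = -702 / 5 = -140.40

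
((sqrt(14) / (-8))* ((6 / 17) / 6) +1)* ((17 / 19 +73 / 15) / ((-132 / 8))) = -0.34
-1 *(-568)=568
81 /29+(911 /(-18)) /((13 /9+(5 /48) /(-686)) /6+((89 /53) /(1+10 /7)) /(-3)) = -783359729403 /158441761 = -4944.15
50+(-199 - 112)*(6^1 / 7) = -1516 / 7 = -216.57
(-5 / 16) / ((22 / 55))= -0.78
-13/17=-0.76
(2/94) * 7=7/47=0.15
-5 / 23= -0.22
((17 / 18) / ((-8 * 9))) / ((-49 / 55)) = 935 / 63504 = 0.01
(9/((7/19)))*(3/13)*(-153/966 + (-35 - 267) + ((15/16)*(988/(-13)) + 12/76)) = -123311511/58604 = -2104.15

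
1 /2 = 0.50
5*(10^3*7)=35000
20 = 20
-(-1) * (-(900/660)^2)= -225/121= -1.86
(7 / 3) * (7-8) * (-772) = 5404 / 3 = 1801.33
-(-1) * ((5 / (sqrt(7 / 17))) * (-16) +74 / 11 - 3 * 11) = -150.94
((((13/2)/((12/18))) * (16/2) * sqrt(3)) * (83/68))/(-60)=-1079 * sqrt(3)/680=-2.75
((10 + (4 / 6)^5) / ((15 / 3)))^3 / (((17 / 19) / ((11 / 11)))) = 283542227432 / 30491427375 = 9.30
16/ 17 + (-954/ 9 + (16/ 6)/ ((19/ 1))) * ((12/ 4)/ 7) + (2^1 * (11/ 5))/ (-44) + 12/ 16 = -282801/ 6460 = -43.78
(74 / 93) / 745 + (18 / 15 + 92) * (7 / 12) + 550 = 83747237 / 138570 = 604.37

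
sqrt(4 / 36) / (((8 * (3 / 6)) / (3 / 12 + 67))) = 269 / 48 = 5.60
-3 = -3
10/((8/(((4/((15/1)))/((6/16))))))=8/9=0.89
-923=-923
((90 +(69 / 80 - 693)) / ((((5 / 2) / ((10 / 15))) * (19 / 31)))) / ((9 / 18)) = -497767 / 950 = -523.97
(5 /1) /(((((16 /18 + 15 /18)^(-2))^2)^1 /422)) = 974314655 /52488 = 18562.62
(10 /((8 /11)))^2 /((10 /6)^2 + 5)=5445 /224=24.31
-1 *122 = -122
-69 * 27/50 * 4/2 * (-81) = 6036.12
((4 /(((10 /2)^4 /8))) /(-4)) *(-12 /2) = 48 /625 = 0.08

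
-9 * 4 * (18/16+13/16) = -279/4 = -69.75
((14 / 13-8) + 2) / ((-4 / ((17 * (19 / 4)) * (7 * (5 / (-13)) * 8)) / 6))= -2170560 / 169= -12843.55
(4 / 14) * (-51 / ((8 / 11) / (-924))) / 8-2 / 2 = 18505 / 8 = 2313.12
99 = 99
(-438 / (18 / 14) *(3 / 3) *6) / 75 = -2044 / 75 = -27.25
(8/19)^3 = 512/6859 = 0.07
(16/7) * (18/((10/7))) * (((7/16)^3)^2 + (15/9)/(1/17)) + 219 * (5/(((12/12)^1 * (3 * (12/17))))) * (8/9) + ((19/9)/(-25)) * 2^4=1274.48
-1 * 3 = -3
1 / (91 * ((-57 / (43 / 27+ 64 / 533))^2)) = 86782087 / 8747319910797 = 0.00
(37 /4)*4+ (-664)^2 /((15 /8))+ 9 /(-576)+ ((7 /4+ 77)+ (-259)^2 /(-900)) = 3386674559 /14400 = 235185.73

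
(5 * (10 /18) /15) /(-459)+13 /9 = 17896 /12393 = 1.44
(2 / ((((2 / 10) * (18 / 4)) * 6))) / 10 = 0.04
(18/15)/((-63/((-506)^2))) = -512072/105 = -4876.88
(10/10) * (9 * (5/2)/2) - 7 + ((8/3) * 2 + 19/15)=10.85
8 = 8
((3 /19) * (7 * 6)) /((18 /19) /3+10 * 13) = 63 /1238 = 0.05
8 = 8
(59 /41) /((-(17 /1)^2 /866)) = -51094 /11849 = -4.31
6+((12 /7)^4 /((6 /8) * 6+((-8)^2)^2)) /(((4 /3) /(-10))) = 5.98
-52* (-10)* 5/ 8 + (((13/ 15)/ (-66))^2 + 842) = 1143776869/ 980100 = 1167.00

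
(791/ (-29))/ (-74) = 791/ 2146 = 0.37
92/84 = 23/21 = 1.10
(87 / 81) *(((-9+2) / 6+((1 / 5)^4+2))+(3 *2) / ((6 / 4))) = 525799 / 101250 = 5.19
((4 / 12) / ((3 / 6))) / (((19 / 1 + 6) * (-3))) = -2 / 225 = -0.01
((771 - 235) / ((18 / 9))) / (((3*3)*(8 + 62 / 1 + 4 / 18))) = 67 / 158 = 0.42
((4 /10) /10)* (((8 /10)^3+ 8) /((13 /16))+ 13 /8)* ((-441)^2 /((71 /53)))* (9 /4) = 14593894886529 /92300000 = 158113.70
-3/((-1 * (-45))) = -1/15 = -0.07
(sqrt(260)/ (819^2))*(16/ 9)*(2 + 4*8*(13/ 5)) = 4544*sqrt(65)/ 10061415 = 0.00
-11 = -11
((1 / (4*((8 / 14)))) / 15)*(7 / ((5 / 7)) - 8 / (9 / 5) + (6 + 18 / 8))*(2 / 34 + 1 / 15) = 17143 / 344250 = 0.05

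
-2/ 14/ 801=-1/ 5607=-0.00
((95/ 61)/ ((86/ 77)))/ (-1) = -7315/ 5246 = -1.39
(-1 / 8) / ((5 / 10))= -1 / 4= -0.25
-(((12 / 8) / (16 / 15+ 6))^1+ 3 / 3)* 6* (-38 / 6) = 4883 / 106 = 46.07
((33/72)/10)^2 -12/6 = -115079/57600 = -2.00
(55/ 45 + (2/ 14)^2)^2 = 300304/ 194481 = 1.54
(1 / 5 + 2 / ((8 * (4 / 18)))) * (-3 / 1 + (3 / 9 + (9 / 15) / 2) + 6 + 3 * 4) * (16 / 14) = 3551 / 150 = 23.67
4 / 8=1 / 2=0.50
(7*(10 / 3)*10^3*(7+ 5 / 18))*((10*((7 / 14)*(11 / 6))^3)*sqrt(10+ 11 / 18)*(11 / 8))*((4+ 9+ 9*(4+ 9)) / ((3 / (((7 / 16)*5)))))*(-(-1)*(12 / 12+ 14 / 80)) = 897220840140625*sqrt(382) / 26873856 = 652530849.21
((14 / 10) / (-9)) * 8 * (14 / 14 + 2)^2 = -56 / 5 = -11.20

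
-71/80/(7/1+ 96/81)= -1917/17680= -0.11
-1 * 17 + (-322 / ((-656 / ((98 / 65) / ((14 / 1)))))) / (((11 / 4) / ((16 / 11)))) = -5472889 / 322465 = -16.97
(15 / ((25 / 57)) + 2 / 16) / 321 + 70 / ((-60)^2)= 1217 / 9630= 0.13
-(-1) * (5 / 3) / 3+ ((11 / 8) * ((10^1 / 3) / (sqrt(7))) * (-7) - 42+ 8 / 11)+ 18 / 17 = -66745 / 1683 - 55 * sqrt(7) / 12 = -51.78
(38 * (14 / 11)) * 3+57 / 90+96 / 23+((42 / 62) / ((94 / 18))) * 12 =1674882359 / 11058630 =151.45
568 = 568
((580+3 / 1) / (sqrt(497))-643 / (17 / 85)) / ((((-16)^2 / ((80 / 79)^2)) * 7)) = -80375 / 43687+14575 * sqrt(497) / 21712439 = -1.82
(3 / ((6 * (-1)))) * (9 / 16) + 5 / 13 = 43 / 416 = 0.10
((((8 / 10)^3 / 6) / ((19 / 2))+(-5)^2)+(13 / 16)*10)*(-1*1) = -1888637 / 57000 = -33.13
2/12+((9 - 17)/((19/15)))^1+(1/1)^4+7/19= -545/114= -4.78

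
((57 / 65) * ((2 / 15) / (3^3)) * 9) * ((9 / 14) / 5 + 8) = 0.32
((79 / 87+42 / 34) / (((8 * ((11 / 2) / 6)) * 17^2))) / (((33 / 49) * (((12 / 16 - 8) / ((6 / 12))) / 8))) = -1242640 / 1499855379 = -0.00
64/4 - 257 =-241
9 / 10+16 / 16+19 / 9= 361 / 90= 4.01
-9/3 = -3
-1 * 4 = -4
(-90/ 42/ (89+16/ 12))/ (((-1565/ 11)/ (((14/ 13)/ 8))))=99/ 4410796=0.00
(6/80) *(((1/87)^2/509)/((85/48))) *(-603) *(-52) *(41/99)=285688/2001222575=0.00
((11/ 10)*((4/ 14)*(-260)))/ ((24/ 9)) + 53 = 313/ 14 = 22.36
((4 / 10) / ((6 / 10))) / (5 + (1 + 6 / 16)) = 16 / 153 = 0.10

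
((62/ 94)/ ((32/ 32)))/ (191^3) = 31/ 327489937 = 0.00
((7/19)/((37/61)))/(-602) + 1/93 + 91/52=19788649/11245188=1.76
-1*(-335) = 335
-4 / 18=-2 / 9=-0.22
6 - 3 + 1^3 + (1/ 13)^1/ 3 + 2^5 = 1405/ 39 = 36.03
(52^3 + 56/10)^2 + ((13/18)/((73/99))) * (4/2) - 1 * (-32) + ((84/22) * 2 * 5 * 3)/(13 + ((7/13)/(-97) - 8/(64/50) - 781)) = 310027066140679418393/15679960175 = 19772184538.77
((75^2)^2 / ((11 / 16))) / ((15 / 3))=101250000 / 11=9204545.45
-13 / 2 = -6.50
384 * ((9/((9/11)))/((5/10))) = 8448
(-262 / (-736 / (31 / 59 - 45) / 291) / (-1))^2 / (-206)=-19542776700168 / 189669247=-103036.09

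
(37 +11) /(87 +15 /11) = 44 /81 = 0.54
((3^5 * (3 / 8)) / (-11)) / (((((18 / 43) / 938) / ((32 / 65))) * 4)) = -2284.65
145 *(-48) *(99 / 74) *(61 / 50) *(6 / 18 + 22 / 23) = -62346636 / 4255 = -14652.56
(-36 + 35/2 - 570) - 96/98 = -57769/98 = -589.48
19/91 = 0.21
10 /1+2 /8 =41 /4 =10.25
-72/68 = -18/17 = -1.06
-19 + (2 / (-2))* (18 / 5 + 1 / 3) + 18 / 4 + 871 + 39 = 26747 / 30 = 891.57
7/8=0.88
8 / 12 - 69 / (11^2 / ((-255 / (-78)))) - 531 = -5022881 / 9438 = -532.20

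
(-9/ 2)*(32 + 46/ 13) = -2079/ 13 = -159.92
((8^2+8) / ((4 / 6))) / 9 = 12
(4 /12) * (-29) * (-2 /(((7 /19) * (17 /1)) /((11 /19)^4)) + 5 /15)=-21122875 /7345989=-2.88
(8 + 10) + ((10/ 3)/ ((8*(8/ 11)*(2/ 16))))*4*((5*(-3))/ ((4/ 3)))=-753/ 4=-188.25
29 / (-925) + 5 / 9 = 4364 / 8325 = 0.52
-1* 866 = -866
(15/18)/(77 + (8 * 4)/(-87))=145/13334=0.01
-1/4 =-0.25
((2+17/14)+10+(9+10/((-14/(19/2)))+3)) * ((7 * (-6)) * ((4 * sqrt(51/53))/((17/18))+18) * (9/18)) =-6966 - 27864 * sqrt(2703)/901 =-8573.84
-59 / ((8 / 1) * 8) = -59 / 64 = -0.92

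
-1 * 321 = -321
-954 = -954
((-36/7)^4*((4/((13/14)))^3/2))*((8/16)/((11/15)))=3224862720/169169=19062.96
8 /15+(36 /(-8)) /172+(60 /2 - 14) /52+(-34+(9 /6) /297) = -73448767 /2213640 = -33.18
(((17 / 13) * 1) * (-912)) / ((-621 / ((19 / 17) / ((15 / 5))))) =5776 / 8073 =0.72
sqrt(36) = 6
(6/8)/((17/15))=45/68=0.66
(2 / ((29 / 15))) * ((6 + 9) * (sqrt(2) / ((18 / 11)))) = 275 * sqrt(2) / 29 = 13.41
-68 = -68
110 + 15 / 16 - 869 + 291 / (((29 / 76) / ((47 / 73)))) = -9045861 / 33872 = -267.06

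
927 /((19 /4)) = 195.16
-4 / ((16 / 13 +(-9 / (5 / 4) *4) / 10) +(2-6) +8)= -325 / 191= -1.70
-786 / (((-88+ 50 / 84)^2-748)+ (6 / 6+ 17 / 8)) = -2773008 / 24324563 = -0.11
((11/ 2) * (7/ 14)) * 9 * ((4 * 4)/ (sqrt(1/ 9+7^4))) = 594 * sqrt(21610)/ 10805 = 8.08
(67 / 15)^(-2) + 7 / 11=33898 / 49379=0.69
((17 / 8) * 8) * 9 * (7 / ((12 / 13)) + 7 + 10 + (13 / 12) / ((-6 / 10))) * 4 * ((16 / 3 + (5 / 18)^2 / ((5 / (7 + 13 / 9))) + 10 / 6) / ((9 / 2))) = 22088.13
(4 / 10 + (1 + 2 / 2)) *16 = 192 / 5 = 38.40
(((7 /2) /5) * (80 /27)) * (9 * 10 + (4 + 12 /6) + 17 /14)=5444 /27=201.63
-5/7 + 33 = 226/7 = 32.29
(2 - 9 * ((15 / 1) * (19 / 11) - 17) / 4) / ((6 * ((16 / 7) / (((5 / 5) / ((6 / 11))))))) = -2779 / 1152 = -2.41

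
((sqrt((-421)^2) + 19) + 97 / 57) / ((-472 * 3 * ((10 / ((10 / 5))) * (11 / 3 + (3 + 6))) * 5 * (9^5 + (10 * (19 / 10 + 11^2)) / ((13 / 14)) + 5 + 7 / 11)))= -211783 / 12980982255600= -0.00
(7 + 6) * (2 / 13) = 2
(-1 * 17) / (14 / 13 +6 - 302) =221 / 3834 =0.06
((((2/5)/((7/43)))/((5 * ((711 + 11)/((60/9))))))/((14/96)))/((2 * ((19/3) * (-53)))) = -4128/89064115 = -0.00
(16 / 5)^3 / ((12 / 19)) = 19456 / 375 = 51.88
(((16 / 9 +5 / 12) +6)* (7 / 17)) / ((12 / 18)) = 2065 / 408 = 5.06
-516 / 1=-516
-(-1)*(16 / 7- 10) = -54 / 7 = -7.71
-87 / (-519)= 29 / 173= 0.17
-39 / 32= -1.22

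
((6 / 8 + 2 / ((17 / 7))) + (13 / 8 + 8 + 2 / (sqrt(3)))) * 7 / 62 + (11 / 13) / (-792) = 7 * sqrt(3) / 93 + 1246283 / 986544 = 1.39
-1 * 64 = -64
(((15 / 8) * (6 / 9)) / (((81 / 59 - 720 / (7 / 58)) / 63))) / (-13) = 14455 / 14232244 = 0.00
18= 18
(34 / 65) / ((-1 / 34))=-1156 / 65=-17.78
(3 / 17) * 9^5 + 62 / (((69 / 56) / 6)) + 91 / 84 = 50314231 / 4692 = 10723.41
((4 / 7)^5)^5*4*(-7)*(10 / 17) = -45035996273704960 / 3256880933469629044817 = -0.00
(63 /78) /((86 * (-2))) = -21 /4472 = -0.00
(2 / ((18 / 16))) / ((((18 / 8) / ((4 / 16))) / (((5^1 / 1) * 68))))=5440 / 81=67.16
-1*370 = -370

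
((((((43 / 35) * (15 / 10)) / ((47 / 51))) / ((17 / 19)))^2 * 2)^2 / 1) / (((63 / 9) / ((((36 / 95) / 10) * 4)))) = 2769345671455782 / 1281449977609375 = 2.16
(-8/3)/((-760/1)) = 1/285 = 0.00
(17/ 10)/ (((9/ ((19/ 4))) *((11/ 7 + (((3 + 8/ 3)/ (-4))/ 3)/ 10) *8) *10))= 0.01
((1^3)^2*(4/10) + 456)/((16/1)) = 1141/40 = 28.52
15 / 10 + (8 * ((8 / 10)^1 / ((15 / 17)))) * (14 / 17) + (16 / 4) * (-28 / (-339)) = 44091 / 5650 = 7.80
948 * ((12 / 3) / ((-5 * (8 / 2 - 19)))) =50.56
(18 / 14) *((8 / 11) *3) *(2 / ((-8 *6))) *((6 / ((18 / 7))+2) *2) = -1.01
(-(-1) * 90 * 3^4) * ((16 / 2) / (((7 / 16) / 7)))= 933120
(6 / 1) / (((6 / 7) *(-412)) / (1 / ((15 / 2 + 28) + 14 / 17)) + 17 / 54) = -38556 / 82426817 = -0.00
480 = 480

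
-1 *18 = -18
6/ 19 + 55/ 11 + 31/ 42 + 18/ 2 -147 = -131.95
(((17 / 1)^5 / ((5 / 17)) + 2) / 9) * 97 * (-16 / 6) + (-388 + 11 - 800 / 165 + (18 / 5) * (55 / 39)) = -2678506140047 / 19305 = -138746756.80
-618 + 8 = -610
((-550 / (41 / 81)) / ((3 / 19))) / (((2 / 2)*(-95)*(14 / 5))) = 7425 / 287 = 25.87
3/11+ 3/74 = 255/814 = 0.31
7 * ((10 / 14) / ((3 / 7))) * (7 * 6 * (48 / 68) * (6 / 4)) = 8820 / 17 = 518.82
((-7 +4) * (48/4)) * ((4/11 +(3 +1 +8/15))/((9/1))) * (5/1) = -3232/33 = -97.94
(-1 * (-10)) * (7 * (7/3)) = 163.33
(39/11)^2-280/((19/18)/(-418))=13418001/121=110892.57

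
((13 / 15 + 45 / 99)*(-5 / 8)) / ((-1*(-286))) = -109 / 37752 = -0.00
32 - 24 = 8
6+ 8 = 14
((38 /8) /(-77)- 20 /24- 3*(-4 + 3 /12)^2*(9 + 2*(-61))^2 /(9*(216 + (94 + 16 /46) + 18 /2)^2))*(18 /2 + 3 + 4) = -925649 /39039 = -23.71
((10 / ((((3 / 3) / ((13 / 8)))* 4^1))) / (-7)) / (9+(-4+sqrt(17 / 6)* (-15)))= 13 / 2744+13* sqrt(102) / 5488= 0.03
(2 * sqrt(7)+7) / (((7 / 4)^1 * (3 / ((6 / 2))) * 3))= 8 * sqrt(7) / 21+4 / 3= 2.34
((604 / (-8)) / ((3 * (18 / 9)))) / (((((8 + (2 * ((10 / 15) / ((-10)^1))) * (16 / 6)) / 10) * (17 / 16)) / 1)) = -11325 / 731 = -15.49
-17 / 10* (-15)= 51 / 2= 25.50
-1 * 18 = -18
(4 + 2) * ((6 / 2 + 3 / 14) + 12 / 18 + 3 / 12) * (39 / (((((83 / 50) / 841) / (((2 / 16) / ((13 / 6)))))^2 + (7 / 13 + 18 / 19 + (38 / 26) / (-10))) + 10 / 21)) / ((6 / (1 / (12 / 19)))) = 28074798310430625 / 199983100579096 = 140.39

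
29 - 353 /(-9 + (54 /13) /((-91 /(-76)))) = 92.82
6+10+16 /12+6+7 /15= 119 /5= 23.80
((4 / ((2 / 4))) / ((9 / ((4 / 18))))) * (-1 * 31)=-496 / 81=-6.12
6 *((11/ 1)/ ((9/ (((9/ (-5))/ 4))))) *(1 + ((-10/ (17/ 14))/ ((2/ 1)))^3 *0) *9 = -29.70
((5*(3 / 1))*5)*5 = 375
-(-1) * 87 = 87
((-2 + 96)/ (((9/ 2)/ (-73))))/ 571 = -13724/ 5139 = -2.67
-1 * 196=-196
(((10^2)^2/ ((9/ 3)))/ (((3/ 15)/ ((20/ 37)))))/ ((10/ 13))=1300000/ 111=11711.71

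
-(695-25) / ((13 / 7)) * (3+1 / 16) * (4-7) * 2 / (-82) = -344715 / 4264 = -80.84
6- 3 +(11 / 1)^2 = 124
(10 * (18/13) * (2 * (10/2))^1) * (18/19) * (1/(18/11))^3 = 66550/2223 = 29.94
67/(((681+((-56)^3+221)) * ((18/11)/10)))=-3685/1572426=-0.00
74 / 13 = 5.69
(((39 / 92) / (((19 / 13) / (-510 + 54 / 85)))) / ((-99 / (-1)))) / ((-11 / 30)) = 332592 / 81719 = 4.07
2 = 2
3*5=15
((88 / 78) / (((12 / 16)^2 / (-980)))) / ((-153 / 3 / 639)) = 48984320 / 1989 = 24627.61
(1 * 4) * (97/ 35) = 388/ 35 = 11.09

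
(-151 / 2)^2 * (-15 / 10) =-68403 / 8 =-8550.38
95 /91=1.04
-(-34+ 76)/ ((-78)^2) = -7/ 1014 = -0.01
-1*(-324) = 324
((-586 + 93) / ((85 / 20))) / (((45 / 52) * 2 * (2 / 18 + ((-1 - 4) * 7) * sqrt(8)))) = 3016 / 3968995 + 380016 * sqrt(2) / 793799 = 0.68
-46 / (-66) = 23 / 33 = 0.70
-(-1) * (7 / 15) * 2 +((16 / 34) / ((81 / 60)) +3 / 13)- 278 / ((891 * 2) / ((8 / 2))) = 874943 / 984555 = 0.89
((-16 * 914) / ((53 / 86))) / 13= -1825.35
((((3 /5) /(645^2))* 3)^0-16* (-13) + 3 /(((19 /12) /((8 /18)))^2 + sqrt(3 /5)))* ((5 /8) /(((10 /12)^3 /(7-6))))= 99021655197 /438194975-1769472* sqrt(15) /438194975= 225.96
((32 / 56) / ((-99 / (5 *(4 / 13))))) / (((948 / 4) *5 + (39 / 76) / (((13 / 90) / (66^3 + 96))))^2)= -5776 / 680572748706976125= -0.00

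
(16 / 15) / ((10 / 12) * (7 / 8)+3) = 256 / 895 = 0.29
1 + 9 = 10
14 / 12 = 7 / 6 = 1.17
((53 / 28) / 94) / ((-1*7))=-53 / 18424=-0.00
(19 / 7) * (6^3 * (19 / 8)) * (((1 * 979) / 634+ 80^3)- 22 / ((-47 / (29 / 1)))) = 21244319620605 / 29798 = 712944480.19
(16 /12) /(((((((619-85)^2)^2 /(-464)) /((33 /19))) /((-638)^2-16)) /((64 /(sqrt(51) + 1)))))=-0.04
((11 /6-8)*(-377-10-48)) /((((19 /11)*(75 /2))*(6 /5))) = 11803 /342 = 34.51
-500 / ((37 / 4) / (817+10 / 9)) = -398000 / 9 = -44222.22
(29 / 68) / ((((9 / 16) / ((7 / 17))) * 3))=812 / 7803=0.10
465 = 465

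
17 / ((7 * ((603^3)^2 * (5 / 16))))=272 / 1682565257739643515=0.00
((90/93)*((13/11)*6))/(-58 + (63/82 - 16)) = -38376/409541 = -0.09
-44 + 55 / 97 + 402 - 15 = 343.57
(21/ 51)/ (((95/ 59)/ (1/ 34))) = 413/ 54910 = 0.01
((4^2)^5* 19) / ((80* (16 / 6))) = 466944 / 5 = 93388.80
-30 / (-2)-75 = -60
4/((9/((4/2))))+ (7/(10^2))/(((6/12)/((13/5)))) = 2819/2250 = 1.25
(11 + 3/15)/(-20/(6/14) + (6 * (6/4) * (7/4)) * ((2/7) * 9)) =-336/185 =-1.82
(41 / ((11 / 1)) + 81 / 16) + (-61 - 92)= -25381 / 176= -144.21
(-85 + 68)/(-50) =0.34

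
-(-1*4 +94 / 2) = -43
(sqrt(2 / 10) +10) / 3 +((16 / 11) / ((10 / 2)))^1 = sqrt(5) / 15 +598 / 165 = 3.77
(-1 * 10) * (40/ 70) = -5.71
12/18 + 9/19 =65/57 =1.14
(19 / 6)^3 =6859 / 216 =31.75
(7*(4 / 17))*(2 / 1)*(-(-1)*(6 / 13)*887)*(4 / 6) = 198688 / 221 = 899.04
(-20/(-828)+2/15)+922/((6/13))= 2067748/1035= 1997.82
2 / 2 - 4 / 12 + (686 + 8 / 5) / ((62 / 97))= 500539 / 465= 1076.43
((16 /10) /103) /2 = 4 /515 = 0.01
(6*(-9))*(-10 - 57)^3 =16241202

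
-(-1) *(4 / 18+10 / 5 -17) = -133 / 9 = -14.78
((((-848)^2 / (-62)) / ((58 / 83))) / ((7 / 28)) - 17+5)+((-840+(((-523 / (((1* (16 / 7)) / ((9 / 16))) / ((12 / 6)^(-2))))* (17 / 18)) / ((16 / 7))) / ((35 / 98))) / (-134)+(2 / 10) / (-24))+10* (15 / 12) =-1965349314247307 / 29605724160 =-66384.10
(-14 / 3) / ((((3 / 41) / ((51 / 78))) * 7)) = -697 / 117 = -5.96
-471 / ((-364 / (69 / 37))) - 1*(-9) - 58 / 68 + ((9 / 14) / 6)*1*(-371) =-1670800 / 57239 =-29.19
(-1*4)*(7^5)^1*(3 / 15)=-67228 / 5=-13445.60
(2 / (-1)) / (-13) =2 / 13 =0.15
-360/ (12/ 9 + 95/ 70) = -15120/ 113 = -133.81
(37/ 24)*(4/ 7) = 37/ 42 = 0.88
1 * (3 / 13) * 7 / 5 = 21 / 65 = 0.32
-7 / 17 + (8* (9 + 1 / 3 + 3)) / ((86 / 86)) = 5011 / 51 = 98.25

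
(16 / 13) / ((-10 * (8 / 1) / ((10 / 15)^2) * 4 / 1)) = -0.00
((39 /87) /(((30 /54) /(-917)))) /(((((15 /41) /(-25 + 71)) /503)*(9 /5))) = -11308952018 /435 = -25997590.85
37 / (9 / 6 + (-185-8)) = -74 / 383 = -0.19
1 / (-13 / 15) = -15 / 13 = -1.15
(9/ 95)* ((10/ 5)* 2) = 36/ 95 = 0.38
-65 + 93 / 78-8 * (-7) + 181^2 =851583 / 26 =32753.19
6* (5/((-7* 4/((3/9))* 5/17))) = -17/14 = -1.21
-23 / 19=-1.21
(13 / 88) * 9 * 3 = 351 / 88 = 3.99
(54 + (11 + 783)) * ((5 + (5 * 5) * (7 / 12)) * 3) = 49820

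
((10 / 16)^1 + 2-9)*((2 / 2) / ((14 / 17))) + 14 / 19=-14905 / 2128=-7.00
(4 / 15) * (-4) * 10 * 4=-42.67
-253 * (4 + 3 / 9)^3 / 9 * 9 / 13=-42757 / 27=-1583.59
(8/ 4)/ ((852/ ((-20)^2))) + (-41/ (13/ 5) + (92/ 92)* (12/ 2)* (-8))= -173977/ 2769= -62.83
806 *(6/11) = 4836/11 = 439.64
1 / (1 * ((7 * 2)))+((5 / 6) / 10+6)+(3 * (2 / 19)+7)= 21499 / 1596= 13.47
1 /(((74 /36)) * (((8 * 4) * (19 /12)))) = 27 /2812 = 0.01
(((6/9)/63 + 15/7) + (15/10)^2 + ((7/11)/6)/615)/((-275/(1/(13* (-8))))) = 7507189/48756708000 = 0.00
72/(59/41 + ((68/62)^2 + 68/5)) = 1576040/355527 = 4.43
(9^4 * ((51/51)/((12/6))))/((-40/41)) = -269001/80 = -3362.51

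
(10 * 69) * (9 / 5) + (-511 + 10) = 741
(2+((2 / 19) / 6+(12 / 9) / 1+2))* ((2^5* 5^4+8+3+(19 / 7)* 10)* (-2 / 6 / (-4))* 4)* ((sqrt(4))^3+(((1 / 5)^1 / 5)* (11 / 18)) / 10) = 308120451157 / 1077300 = 286011.74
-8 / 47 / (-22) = 4 / 517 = 0.01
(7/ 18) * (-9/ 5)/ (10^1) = -7/ 100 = -0.07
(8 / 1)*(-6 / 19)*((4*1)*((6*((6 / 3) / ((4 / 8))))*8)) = -36864 / 19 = -1940.21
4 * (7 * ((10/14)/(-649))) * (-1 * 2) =40/649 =0.06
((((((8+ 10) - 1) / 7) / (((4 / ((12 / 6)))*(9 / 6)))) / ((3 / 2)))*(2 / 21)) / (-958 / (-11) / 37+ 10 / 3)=6919 / 765576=0.01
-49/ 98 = -0.50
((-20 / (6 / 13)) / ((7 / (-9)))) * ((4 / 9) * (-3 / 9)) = -520 / 63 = -8.25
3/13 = 0.23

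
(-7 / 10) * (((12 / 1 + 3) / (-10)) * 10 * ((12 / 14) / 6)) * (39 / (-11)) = -117 / 22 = -5.32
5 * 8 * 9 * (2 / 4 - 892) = -320940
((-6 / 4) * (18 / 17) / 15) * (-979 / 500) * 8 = 17622 / 10625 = 1.66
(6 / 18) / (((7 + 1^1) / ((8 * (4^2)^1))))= 16 / 3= 5.33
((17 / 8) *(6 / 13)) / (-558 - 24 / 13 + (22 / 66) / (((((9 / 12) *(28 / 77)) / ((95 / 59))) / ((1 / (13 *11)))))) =-27081 / 15458092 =-0.00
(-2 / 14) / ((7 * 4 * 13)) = -1 / 2548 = -0.00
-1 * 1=-1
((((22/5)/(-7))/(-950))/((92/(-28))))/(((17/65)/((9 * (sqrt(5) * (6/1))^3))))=-277992 * sqrt(5)/37145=-16.73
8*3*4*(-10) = -960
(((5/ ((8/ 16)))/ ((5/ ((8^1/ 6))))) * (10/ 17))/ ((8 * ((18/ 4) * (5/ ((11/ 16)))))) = 11/ 1836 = 0.01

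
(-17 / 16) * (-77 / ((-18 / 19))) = -24871 / 288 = -86.36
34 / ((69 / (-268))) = -9112 / 69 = -132.06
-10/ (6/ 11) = -55/ 3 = -18.33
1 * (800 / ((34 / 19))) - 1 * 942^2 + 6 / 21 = -105543082 / 119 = -886916.66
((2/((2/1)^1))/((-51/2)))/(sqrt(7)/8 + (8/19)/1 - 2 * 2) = 5776 * sqrt(7)/14963859 + 9728/880227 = 0.01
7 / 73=0.10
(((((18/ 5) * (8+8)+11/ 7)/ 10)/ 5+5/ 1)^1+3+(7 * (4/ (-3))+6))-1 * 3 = 14963/ 5250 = 2.85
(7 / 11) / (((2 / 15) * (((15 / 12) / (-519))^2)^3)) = 840530339350426626048 / 34375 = 24451791690194229.12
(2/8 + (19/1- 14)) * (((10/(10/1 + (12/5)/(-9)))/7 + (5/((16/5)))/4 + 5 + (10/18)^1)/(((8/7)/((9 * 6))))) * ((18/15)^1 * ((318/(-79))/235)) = -2155708485/69388544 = -31.07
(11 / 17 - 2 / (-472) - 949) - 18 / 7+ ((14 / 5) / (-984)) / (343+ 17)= -5912628966547 / 6217797600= -950.92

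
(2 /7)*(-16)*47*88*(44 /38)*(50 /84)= -36396800 /2793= -13031.44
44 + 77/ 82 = 3685/ 82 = 44.94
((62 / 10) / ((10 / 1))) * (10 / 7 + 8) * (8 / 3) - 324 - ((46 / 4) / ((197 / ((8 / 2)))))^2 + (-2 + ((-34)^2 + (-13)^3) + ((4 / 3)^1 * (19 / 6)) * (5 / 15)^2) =-743207092363 / 550117575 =-1351.00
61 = 61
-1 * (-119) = 119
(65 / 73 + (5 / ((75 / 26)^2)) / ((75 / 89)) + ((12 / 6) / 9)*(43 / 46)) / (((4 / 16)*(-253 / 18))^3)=-3547018681344 / 84969347134375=-0.04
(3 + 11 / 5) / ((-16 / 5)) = -13 / 8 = -1.62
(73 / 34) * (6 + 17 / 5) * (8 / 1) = 13724 / 85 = 161.46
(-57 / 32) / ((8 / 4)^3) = -57 / 256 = -0.22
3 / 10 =0.30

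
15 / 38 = 0.39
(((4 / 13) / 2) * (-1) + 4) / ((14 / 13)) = 25 / 7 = 3.57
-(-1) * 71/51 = 71/51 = 1.39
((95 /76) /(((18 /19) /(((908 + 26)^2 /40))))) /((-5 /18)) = -4143691 /40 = -103592.28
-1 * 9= -9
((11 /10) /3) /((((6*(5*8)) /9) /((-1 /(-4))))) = 11 /3200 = 0.00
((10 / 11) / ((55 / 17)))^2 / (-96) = -289 / 351384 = -0.00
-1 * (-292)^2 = -85264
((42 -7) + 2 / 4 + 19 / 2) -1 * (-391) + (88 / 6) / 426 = 278626 / 639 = 436.03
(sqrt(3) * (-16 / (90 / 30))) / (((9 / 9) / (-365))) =5840 * sqrt(3) / 3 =3371.73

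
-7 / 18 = -0.39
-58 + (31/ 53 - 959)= -1016.42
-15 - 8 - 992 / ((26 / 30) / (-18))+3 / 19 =5083318 / 247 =20580.23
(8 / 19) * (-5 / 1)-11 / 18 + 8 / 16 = -379 / 171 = -2.22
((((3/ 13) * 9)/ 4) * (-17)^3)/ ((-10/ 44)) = 1459161/ 130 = 11224.32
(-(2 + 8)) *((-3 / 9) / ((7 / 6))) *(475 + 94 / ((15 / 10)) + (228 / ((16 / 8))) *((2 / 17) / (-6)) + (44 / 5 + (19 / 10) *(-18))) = 520232 / 357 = 1457.23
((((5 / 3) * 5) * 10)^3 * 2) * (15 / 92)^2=48828125 / 1587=30767.56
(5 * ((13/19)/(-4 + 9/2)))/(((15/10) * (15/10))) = 520/171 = 3.04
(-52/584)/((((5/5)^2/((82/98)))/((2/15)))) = -533/53655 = -0.01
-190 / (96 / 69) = -2185 / 16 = -136.56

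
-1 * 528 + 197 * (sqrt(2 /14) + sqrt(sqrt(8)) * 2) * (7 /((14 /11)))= -528 + 2167 * sqrt(7) /14 + 2167 * 2^(3 /4)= 3525.97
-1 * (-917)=917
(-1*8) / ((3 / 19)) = -152 / 3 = -50.67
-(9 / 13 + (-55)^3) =2162866 / 13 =166374.31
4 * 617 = 2468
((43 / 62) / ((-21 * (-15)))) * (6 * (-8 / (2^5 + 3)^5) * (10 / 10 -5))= 1376 / 170958703125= 0.00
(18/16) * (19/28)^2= 3249/6272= 0.52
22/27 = 0.81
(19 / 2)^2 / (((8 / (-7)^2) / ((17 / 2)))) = 4698.64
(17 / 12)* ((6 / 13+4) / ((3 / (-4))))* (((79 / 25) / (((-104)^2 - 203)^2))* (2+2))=-311576 / 329459624325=-0.00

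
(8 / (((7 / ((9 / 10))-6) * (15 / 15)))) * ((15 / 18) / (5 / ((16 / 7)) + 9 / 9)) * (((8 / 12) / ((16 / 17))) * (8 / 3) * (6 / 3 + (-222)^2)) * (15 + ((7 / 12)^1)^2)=272181935 / 162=1680135.40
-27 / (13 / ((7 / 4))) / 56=-27 / 416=-0.06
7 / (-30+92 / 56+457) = 0.02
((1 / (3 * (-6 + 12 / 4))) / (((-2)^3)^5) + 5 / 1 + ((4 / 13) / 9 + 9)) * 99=591855759 / 425984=1389.38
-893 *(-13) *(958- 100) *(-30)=-298815660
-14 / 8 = -7 / 4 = -1.75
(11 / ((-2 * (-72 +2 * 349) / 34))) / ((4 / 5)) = -935 / 2504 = -0.37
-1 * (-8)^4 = -4096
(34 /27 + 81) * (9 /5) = 2221 /15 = 148.07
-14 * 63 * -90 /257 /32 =19845 /2056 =9.65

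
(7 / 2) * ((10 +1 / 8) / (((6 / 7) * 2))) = 1323 / 64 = 20.67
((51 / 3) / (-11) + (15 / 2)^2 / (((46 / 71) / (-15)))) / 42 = -2639003 / 85008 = -31.04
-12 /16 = -0.75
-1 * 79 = -79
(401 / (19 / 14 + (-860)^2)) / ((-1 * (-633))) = 5614 / 6554347227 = 0.00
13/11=1.18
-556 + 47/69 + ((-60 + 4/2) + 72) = -37351/69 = -541.32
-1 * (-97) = 97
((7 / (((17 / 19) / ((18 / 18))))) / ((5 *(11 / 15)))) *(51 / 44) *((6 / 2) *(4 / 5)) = 3591 / 605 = 5.94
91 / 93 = 0.98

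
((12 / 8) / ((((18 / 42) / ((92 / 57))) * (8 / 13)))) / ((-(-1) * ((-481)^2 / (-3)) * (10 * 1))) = -161 / 13525720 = -0.00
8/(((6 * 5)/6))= 8/5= 1.60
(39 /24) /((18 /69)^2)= 6877 /288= 23.88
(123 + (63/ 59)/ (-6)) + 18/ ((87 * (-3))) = 420061/ 3422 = 122.75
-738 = -738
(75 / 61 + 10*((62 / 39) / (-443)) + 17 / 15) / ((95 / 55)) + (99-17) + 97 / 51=145097767441 / 1702043655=85.25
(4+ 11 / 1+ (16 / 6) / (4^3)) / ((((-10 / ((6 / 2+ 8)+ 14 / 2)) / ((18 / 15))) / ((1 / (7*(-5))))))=3249 / 3500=0.93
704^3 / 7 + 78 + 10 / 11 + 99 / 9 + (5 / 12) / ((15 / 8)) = 34542515197 / 693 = 49844899.27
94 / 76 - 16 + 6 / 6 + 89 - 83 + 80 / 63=-15545 / 2394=-6.49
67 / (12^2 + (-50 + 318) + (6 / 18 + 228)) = 201 / 1921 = 0.10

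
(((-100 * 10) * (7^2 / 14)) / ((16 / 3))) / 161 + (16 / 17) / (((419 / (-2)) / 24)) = -2741781 / 655316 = -4.18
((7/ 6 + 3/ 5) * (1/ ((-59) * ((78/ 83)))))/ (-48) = 4399/ 6626880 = 0.00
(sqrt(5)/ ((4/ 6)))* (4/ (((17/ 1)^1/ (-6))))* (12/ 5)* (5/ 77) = -432* sqrt(5)/ 1309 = -0.74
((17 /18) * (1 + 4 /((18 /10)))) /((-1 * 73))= -493 /11826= -0.04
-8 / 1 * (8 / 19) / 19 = -64 / 361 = -0.18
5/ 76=0.07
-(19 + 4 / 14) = -19.29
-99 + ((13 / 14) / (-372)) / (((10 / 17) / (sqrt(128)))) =-99.05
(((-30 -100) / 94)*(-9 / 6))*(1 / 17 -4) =-13065 / 1598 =-8.18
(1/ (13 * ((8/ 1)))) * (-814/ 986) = -407/ 51272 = -0.01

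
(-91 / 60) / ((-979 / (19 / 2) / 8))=1729 / 14685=0.12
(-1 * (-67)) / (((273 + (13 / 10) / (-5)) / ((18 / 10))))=6030 / 13637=0.44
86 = 86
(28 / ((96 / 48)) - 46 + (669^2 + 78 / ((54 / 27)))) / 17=26327.53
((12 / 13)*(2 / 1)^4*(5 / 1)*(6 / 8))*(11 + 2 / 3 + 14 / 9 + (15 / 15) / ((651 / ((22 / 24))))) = 2066060 / 2821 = 732.39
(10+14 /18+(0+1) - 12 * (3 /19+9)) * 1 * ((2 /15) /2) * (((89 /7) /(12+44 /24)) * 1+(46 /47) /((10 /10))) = -869503072 /70042455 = -12.41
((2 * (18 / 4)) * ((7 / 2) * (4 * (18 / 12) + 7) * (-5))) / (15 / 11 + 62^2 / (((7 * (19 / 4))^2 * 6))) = -2390403015 / 2268554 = -1053.71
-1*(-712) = 712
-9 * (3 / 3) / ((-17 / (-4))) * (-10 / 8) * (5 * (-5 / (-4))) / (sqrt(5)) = 225 * sqrt(5) / 68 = 7.40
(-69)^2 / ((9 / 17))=8993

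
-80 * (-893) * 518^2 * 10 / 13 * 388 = 74375978252800 / 13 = 5721229096369.23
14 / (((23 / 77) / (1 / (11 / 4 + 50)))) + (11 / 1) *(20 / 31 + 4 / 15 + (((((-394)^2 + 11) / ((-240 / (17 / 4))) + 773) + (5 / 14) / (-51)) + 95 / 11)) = -123926790728267 / 5728869440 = -21631.98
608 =608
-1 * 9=-9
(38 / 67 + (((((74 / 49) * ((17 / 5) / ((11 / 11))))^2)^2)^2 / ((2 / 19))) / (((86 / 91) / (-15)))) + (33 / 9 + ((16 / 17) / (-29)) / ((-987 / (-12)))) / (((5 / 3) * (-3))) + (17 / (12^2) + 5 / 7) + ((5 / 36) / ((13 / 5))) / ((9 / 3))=-10130946466544263369019250630925668293 / 139051527874793207750553750000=-72857498.38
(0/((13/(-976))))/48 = 0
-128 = -128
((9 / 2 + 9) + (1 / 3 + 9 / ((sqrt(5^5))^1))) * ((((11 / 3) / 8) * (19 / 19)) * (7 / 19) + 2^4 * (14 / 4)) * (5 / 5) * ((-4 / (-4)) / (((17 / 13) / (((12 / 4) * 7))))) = 12622.97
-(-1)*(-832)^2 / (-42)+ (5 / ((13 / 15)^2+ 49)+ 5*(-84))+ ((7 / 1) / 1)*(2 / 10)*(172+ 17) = -19554423013 / 1175370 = -16636.82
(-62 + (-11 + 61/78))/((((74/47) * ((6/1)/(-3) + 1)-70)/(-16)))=-529502/32799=-16.14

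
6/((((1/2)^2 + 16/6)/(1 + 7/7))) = 144/35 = 4.11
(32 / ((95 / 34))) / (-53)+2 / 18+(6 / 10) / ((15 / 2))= -5659 / 226575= -0.02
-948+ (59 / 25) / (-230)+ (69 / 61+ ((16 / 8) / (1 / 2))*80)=-219877849 / 350750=-626.88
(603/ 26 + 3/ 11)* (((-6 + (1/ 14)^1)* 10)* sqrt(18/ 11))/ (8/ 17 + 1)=-28407663* sqrt(22)/ 110110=-1210.10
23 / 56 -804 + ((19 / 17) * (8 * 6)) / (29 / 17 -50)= -36996893 / 45976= -804.70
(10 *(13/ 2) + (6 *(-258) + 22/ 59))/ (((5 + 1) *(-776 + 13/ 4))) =174950/ 547107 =0.32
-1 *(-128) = 128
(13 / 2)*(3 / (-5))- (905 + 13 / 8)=-36421 / 40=-910.52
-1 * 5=-5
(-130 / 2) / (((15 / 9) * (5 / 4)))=-156 / 5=-31.20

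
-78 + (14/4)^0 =-77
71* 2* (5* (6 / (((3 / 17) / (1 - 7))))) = -144840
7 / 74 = 0.09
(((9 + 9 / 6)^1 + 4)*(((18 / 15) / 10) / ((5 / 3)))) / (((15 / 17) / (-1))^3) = -142477 / 93750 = -1.52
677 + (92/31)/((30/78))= 106131/155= 684.72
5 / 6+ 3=23 / 6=3.83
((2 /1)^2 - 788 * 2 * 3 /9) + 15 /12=-520.08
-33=-33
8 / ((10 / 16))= 64 / 5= 12.80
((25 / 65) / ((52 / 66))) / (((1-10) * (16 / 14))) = -385 / 8112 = -0.05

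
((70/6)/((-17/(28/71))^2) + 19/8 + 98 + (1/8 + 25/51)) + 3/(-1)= 856596395/8741094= 98.00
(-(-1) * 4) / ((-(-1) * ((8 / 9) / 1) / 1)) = 9 / 2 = 4.50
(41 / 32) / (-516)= -0.00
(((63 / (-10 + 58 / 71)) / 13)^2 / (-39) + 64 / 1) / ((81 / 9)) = 59766353989 / 8405581392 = 7.11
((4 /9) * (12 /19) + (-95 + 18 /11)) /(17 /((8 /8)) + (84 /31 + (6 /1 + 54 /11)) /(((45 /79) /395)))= -1809253 /183890721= -0.01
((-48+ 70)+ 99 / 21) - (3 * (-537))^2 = -18167060 / 7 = -2595294.29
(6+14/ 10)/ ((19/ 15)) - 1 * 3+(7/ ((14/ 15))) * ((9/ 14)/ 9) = 1797/ 532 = 3.38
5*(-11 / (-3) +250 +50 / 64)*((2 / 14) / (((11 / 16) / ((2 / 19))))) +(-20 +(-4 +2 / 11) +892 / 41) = 4636465 / 179949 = 25.77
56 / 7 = 8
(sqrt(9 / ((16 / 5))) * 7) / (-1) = -21 * sqrt(5) / 4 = -11.74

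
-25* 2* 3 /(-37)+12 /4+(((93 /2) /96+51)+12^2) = 202.54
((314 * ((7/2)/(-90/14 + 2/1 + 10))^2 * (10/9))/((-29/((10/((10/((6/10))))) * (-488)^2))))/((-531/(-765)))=-7630454063680/7807293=-977349.52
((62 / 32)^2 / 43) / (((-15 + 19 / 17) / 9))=-147033 / 2597888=-0.06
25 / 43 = 0.58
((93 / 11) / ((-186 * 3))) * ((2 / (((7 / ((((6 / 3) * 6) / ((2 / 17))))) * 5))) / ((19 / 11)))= -0.05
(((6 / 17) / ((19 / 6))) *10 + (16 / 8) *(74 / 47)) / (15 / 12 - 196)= -0.02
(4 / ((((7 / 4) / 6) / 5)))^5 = 25480396800000 / 16807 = 1516058594.63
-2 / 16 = -1 / 8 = -0.12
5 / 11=0.45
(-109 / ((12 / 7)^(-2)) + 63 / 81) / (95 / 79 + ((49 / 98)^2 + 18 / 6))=-44531036 / 620487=-71.77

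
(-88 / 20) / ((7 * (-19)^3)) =22 / 240065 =0.00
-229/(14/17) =-3893/14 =-278.07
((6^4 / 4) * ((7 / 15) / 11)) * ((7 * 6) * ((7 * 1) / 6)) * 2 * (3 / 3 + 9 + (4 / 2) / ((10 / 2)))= 3852576 / 275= 14009.37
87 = 87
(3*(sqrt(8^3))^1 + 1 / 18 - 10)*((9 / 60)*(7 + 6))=-2327 / 120 + 468*sqrt(2) / 5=112.98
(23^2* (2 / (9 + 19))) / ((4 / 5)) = 2645 / 56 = 47.23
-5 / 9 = -0.56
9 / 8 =1.12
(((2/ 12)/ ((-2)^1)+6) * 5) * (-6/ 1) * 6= -1065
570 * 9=5130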